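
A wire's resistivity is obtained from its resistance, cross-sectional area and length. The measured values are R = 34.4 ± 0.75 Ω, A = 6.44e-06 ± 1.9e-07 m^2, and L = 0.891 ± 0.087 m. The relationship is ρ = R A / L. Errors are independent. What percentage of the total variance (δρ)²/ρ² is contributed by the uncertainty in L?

(δρ/ρ)² = (1·δR/R)² + (1·δA/A)² + (-1·δL/L)²
  R term: (1×0.0218)² = 0.000475
  A term: (1×0.0295)² = 0.000870
  L term: (-1×0.0976)² = 0.00953
Total = 0.0109. Share from L = 0.00953/0.0109 = 0.876.

87.6%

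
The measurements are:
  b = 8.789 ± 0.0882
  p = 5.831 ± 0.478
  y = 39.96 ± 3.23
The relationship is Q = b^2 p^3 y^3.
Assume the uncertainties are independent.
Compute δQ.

3.38e+08

Products/powers → add relative errors in quadrature, weighted by exponent:
  (2·δb/b)² = (2×0.0100)² = 0.000403;  (3·δp/p)² = (3×0.0820)² = 0.0605;  (3·δy/y)² = (3×0.0808)² = 0.0588
δQ/Q = √(0.120) = 0.346
Q = 9.772e+08, so δQ = 0.346 × 9.772e+08 = 3.38e+08.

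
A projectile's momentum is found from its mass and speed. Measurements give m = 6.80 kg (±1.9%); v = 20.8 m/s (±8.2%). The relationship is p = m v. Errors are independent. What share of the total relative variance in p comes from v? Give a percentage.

(δp/p)² = (1·δm/m)² + (1·δv/v)²
  m term: (1×0.0190)² = 0.000361
  v term: (1×0.0820)² = 0.00672
Total = 0.00708. Share from v = 0.00672/0.00708 = 0.949.

94.9%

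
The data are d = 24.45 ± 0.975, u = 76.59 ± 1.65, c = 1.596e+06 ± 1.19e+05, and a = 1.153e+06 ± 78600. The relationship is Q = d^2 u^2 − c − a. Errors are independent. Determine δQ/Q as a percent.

46.0%

Let p = d^2·u^2 = 3.507e+06. δp/p = √((2·δd/d)² + (2·δu/u)²) = √(0.00636 + 0.00186) = 0.0906, so δp = 3.18e+05.
Q = p − c − a: δQ = √(δp² + δc² + δa²) = √(1.01e+11 + 1.42e+10 + 6.18e+09) = 3.48e+05
Q = 757700, so δQ/Q = 3.48e+05/757700 = 0.460.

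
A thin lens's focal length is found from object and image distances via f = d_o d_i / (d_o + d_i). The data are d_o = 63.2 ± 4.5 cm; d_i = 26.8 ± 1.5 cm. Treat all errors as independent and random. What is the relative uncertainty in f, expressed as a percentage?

∂f/∂d_o = (d_i/(d_o+d_i))² = 0.0887;  ∂f/∂d_i = (d_o/(d_o+d_i))² = 0.493
δf = √((∂f/∂d_o · δd_o)² + (∂f/∂d_i · δd_i)²) = √(0.159 + 0.547) = 0.840 cm
f = 18.8 cm, so δf/f = 0.840/18.8 = 0.0447.

4.47%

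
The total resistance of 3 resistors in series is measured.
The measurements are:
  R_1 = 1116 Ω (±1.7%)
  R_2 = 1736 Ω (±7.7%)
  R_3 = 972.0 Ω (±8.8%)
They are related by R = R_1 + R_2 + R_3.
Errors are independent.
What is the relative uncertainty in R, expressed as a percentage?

For a sum/difference, combine absolute errors in quadrature:
  (δR_1)² = 360;  (δR_2)² = 17900;  (δR_3)² = 7320
δR = √(25500) = 160 Ω
R = 3824 Ω, so δR/R = 160/3824 = 0.0418.

4.18%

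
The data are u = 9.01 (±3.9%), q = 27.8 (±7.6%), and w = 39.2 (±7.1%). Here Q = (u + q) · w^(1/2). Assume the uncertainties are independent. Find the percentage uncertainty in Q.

Let h = u + q = 36.8. δh = √(δu² + δq²) = √(0.123 + 4.46) = 2.14, so δh/h = 0.0582.
Q is then a monomial in h, w:
δQ/Q = √((δh/h)² + (½·δw/w)²) = √(0.00339 + 0.00126) = 0.0682

6.82%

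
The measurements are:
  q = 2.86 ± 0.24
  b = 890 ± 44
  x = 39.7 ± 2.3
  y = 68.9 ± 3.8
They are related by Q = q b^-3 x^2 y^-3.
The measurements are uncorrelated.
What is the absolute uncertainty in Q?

Relative error in a monomial: (δQ/Q)² = Σ (nᵢ · δxᵢ/xᵢ)².
  (1·δq/q)² = (1×0.0839)² = 0.00704;  (-3·δb/b)² = (-3×0.0494)² = 0.0220;  (2·δx/x)² = (2×0.0579)² = 0.0134;  (-3·δy/y)² = (-3×0.0552)² = 0.0274
δQ/Q = √(0.0698) = 0.264
Q = 1.95e-11, so δQ = 0.264 × 1.95e-11 = 5.17e-12.

5.17e-12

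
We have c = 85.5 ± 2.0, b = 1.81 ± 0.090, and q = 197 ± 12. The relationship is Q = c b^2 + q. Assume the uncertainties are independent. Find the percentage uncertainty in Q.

6.50%

Let p = c·b^2 = 280. δp/p = √((1·δc/c)² + (2·δb/b)²) = √(0.000547 + 0.00989) = 0.102, so δp = 28.6.
Q = p + q: δQ = √(δp² + δq²) = √(819 + 144) = 31.0
Q = 477, so δQ/Q = 31.0/477 = 0.0650.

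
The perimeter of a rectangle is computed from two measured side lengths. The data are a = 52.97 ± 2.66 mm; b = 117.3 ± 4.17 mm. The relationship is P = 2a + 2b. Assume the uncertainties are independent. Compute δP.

Sums and differences: (δP)² = Σ (cᵢ δxᵢ)².
  (2·δa)² = 28.3;  (2·δb)² = 69.6
δP = √(97.9) = 9.89 mm

9.89 mm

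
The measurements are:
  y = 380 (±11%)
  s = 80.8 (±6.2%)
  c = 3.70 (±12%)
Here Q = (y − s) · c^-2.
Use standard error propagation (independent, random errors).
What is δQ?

Let u = y − s = 299. δu = √(δy² + δs²) = √(1750 + 25.1) = 42.1, so δu/u = 0.141.
Q is then a monomial in u, c:
δQ/Q = √((δu/u)² + (-2·δc/c)²) = √(0.0198 + 0.0576) = 0.278
Q = 21.9, so δQ = 0.278 × 21.9 = 6.08.

6.08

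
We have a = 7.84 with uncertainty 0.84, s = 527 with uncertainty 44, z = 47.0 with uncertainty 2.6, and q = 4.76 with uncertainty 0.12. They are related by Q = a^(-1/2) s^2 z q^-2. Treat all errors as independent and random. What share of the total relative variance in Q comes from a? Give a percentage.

(δQ/Q)² = (−½·δa/a)² + (2·δs/s)² + (1·δz/z)² + (-2·δq/q)²
  a term: (-0.5×0.107)² = 0.00287
  s term: (2×0.0835)² = 0.0279
  z term: (1×0.0553)² = 0.00306
  q term: (-2×0.0252)² = 0.00254
Total = 0.0364. Share from a = 0.00287/0.0364 = 0.0789.

7.89%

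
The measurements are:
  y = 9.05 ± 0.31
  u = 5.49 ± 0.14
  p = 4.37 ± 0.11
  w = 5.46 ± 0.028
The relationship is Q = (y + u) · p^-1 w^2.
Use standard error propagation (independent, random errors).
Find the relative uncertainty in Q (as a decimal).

0.0359

Let h = y + u = 14.5. δh = √(δy² + δu²) = √(0.0961 + 0.0196) = 0.340, so δh/h = 0.0234.
Q is then a monomial in h, p, w:
δQ/Q = √((δh/h)² + (-1·δp/p)² + (2·δw/w)²) = √(0.000547 + 0.000634 + 0.000105) = 0.0359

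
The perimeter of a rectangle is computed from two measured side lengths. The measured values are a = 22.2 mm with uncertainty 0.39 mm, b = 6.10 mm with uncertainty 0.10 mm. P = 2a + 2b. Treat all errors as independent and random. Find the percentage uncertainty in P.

For a sum/difference, combine absolute errors in quadrature:
  (2·δa)² = 0.608;  (2·δb)² = 0.0400
δP = √(0.648) = 0.805 mm
P = 56.6 mm, so δP/P = 0.805/56.6 = 0.0142.

1.42%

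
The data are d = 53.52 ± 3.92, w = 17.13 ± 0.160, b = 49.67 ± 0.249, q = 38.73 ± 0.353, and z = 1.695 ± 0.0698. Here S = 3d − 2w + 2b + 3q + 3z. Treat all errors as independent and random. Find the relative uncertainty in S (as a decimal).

0.0341

Each term contributes (cᵢ δxᵢ)² to (δS)²:
  (3·δd)² = 138;  (2·δw)² = 0.102;  (2·δb)² = 0.248;  (3·δq)² = 1.12;  (3·δz)² = 0.0438
δS = √(140) = 11.8
S = 346.9, so δS/S = 11.8/346.9 = 0.0341.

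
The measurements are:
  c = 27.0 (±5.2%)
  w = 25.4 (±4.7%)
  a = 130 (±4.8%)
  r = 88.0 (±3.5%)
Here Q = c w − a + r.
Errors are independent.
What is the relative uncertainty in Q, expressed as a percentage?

7.54%

Let p = c·w = 686. δp/p = √((1·δc/c)² + (1·δw/w)²) = √(0.00270 + 0.00221) = 0.0701, so δp = 48.1.
Q = p − a + r: δQ = √(δp² + δa² + δr²) = √(2310 + 38.9 + 9.49) = 48.6
Q = 644, so δQ/Q = 48.6/644 = 0.0754.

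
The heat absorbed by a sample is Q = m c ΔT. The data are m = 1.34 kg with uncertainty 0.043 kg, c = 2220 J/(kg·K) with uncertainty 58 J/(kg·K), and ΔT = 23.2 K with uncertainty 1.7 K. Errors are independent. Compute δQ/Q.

0.0842

For a monomial Q ∝ m, c, ΔT, fractional errors add in quadrature:
  (1·δm/m)² = (1×0.0321)² = 0.00103;  (1·δc/c)² = (1×0.0261)² = 0.000683;  (1·δΔT/ΔT)² = (1×0.0733)² = 0.00537
δQ/Q = √(0.00708) = 0.0842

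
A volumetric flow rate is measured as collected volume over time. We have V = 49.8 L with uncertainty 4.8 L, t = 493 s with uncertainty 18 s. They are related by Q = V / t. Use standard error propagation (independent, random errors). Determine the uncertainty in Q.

0.0104 L/s

Products/powers → add relative errors in quadrature, weighted by exponent:
  (1·δV/V)² = (1×0.0964)² = 0.00929;  (-1·δt/t)² = (-1×0.0365)² = 0.00133
δQ/Q = √(0.0106) = 0.103
Q = 0.101 L/s, so δQ = 0.103 × 0.101 = 0.0104 L/s.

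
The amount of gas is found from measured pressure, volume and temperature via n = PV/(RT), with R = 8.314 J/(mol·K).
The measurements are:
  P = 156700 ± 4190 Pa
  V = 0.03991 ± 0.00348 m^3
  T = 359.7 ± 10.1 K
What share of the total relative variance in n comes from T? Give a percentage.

(δn/n)² = (1·δP/P)² + (1·δV/V)² + (-1·δT/T)²
  P term: (1×0.0267)² = 0.000715
  V term: (1×0.0872)² = 0.00760
  T term: (-1×0.0281)² = 0.000788
Total = 0.00911. Share from T = 0.000788/0.00911 = 0.0866.

8.66%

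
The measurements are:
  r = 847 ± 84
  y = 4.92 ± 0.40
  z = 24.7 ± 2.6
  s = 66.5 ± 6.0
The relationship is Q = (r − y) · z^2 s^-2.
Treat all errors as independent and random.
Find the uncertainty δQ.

34.2

Let u = r − y = 842. δu = √(δr² + δy²) = √(7060 + 0.160) = 84.0, so δu/u = 0.0998.
Q is then a monomial in u, z, s:
δQ/Q = √((δu/u)² + (2·δz/z)² + (-2·δs/s)²) = √(0.00995 + 0.0443 + 0.0326) = 0.295
Q = 116, so δQ = 0.295 × 116 = 34.2.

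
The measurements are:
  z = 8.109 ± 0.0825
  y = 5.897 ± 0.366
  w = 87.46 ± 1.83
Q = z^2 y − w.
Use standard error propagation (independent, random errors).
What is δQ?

25.4

Let p = z^2·y = 387.8. δp/p = √((2·δz/z)² + (1·δy/y)²) = √(0.000414 + 0.00385) = 0.0653, so δp = 25.3.
Q = p − w: δQ = √(δp² + δw²) = √(641 + 3.35) = 25.4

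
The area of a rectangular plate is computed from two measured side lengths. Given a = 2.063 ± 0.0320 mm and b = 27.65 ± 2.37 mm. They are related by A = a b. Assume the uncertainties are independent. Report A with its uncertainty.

Relative error in a monomial: (δA/A)² = Σ (nᵢ · δxᵢ/xᵢ)².
  (1·δa/a)² = (1×0.0155)² = 0.000241;  (1·δb/b)² = (1×0.0857)² = 0.00735
δA/A = √(0.00759) = 0.0871
A = 57.04 mm^2, so δA = 0.0871 × 57.04 = 4.97 mm^2.

57.04 ± 4.97 mm^2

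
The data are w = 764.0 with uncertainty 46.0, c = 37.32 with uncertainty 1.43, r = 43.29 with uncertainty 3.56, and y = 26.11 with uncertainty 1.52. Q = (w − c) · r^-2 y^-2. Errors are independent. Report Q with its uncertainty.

0.0005688 ± 0.000120

Let u = w − c = 726.7. δu = √(δw² + δc²) = √(2120 + 2.04) = 46.0, so δu/u = 0.0633.
Q is then a monomial in u, r, y:
δQ/Q = √((δu/u)² + (-2·δr/r)² + (-2·δy/y)²) = √(0.00401 + 0.0271 + 0.0136) = 0.211
Q = 0.0005688, so δQ = 0.211 × 0.0005688 = 0.000120.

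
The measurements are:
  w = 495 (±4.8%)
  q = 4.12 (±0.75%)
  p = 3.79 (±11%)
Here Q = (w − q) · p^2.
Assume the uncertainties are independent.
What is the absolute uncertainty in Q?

Let u = w − q = 491. δu = √(δw² + δq²) = √(565 + 0.000955) = 23.8, so δu/u = 0.0484.
Q is then a monomial in u, p:
δQ/Q = √((δu/u)² + (2·δp/p)²) = √(0.00234 + 0.0484) = 0.225
Q = 7050, so δQ = 0.225 × 7050 = 1590.

1590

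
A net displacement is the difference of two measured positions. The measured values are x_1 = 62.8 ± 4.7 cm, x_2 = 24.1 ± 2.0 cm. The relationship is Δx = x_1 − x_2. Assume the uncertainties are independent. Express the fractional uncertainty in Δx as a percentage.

13.2%

Each term contributes (cᵢ δxᵢ)² to (δΔx)²:
  (δx_1)² = 22.1;  (δx_2)² = 4.00
δΔx = √(26.1) = 5.11 cm
Δx = 38.7 cm, so δΔx/Δx = 5.11/38.7 = 0.132.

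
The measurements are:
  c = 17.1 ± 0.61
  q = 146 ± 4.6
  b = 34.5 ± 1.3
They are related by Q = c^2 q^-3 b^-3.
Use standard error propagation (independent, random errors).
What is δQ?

3.75e-10

Products/powers → add relative errors in quadrature, weighted by exponent:
  (2·δc/c)² = (2×0.0357)² = 0.00509;  (-3·δq/q)² = (-3×0.0315)² = 0.00893;  (-3·δb/b)² = (-3×0.0377)² = 0.0128
δQ/Q = √(0.0268) = 0.164
Q = 2.29e-09, so δQ = 0.164 × 2.29e-09 = 3.75e-10.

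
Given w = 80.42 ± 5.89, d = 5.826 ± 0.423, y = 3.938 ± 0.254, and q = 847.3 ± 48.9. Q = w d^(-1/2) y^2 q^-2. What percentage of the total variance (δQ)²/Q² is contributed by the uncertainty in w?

(δQ/Q)² = (1·δw/w)² + (−½·δd/d)² + (2·δy/y)² + (-2·δq/q)²
  w term: (1×0.0732)² = 0.00536
  d term: (-0.5×0.0726)² = 0.00132
  y term: (2×0.0645)² = 0.0166
  q term: (-2×0.0577)² = 0.0133
Total = 0.0366. Share from w = 0.00536/0.0366 = 0.146.

14.6%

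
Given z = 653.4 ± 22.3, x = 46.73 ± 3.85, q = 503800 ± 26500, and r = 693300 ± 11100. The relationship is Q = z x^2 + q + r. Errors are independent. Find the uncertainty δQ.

2.42e+05

Let p = z·x^2 = 1.427e+06. δp/p = √((1·δz/z)² + (2·δx/x)²) = √(0.00116 + 0.0272) = 0.168, so δp = 2.4e+05.
Q = p + q + r: δQ = √(δp² + δq² + δr²) = √(5.76e+10 + 7.02e+08 + 1.23e+08) = 2.42e+05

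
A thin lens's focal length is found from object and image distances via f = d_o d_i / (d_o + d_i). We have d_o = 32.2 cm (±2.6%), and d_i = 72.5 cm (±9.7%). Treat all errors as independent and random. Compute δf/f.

0.0348

∂f/∂d_o = (d_i/(d_o+d_i))² = 0.479;  ∂f/∂d_i = (d_o/(d_o+d_i))² = 0.0946
δf = √((∂f/∂d_o · δd_o)² + (∂f/∂d_i · δd_i)²) = √(0.161 + 0.442) = 0.777 cm
f = 22.3 cm, so δf/f = 0.777/22.3 = 0.0348.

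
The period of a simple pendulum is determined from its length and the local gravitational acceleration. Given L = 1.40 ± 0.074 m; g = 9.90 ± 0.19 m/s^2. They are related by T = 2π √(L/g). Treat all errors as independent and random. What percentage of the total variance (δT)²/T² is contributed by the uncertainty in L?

(δT/T)² = (½·δL/L)² + (−½·δg/g)²
  L term: (0.5×0.0529)² = 0.000698
  g term: (-0.5×0.0192)² = 9.21e-05
Total = 0.000791. Share from L = 0.000698/0.000791 = 0.884.

88.4%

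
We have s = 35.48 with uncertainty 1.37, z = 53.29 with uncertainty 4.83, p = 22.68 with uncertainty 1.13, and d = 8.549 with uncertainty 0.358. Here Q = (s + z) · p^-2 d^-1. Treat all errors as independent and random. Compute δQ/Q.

0.122

Let u = s + z = 88.77. δu = √(δs² + δz²) = √(1.88 + 23.3) = 5.02, so δu/u = 0.0566.
Q is then a monomial in u, p, d:
δQ/Q = √((δu/u)² + (-2·δp/p)² + (-1·δd/d)²) = √(0.00320 + 0.00993 + 0.00175) = 0.122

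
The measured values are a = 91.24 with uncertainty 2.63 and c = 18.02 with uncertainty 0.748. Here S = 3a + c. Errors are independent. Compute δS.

7.93

For a sum/difference, combine absolute errors in quadrature:
  (3·δa)² = 62.3;  (δc)² = 0.560
δS = √(62.8) = 7.93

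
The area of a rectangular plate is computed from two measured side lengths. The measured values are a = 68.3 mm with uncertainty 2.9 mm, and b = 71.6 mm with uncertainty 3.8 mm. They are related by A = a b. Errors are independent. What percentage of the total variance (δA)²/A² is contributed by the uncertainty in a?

39.0%

(δA/A)² = (1·δa/a)² + (1·δb/b)²
  a term: (1×0.0425)² = 0.00180
  b term: (1×0.0531)² = 0.00282
Total = 0.00462. Share from a = 0.00180/0.00462 = 0.390.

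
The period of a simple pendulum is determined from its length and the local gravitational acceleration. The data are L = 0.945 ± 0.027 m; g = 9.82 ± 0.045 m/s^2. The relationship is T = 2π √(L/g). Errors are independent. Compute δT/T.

0.0145

Each factor contributes (exponent × relative error)² to (δT/T)²:
  (½·δL/L)² = (0.5×0.0286)² = 0.000204;  (−½·δg/g)² = (-0.5×0.00458)² = 5.25e-06
δT/T = √(0.000209) = 0.0145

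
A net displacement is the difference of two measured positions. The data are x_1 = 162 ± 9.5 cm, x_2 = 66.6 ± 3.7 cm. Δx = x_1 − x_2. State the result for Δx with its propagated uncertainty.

For a sum/difference, combine absolute errors in quadrature:
  (δx_1)² = 90.2;  (δx_2)² = 13.7
δΔx = √(104) = 10.2 cm
Δx = 95.4 cm.

95.4 ± 10.2 cm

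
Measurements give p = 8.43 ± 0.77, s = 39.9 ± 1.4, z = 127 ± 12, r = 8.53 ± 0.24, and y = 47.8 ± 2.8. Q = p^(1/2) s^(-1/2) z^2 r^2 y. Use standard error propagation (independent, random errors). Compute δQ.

Products/powers → add relative errors in quadrature, weighted by exponent:
  (½·δp/p)² = (0.5×0.0913)² = 0.00209;  (−½·δs/s)² = (-0.5×0.0351)² = 0.000308;  (2·δz/z)² = (2×0.0945)² = 0.0357;  (2·δr/r)² = (2×0.0281)² = 0.00317;  (1·δy/y)² = (1×0.0586)² = 0.00343
δQ/Q = √(0.0447) = 0.211
Q = 2.58e+07, so δQ = 0.211 × 2.58e+07 = 5.45e+06.

5.45e+06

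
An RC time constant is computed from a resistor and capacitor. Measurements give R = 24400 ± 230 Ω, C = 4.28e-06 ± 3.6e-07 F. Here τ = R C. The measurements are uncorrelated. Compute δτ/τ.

For a monomial τ ∝ R, C, fractional errors add in quadrature:
  (1·δR/R)² = (1×0.00943)² = 8.89e-05;  (1·δC/C)² = (1×0.0841)² = 0.00707
δτ/τ = √(0.00716) = 0.0846

0.0846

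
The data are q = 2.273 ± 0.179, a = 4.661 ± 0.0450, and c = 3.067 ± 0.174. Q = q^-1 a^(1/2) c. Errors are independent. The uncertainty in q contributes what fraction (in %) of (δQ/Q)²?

65.7%

(δQ/Q)² = (-1·δq/q)² + (½·δa/a)² + (1·δc/c)²
  q term: (-1×0.0788)² = 0.00620
  a term: (0.5×0.00965)² = 2.33e-05
  c term: (1×0.0567)² = 0.00322
Total = 0.00944. Share from q = 0.00620/0.00944 = 0.657.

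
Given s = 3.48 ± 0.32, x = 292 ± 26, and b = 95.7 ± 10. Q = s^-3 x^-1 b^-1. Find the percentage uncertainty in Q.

Products/powers → add relative errors in quadrature, weighted by exponent:
  (-3·δs/s)² = (-3×0.0920)² = 0.0761;  (-1·δx/x)² = (-1×0.0890)² = 0.00793;  (-1·δb/b)² = (-1×0.104)² = 0.0109
δQ/Q = √(0.0949) = 0.308

30.8%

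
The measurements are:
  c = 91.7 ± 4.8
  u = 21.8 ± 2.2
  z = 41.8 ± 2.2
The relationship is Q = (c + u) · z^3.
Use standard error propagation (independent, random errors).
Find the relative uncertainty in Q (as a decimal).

Let w = c + u = 114. δw = √(δc² + δu²) = √(23.0 + 4.84) = 5.28, so δw/w = 0.0465.
Q is then a monomial in w, z:
δQ/Q = √((δw/w)² + (3·δz/z)²) = √(0.00216 + 0.0249) = 0.165

0.165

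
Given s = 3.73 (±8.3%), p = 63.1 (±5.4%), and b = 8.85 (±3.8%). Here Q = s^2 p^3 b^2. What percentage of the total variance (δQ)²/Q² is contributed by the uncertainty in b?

(δQ/Q)² = (2·δs/s)² + (3·δp/p)² + (2·δb/b)²
  s term: (2×0.0830)² = 0.0276
  p term: (3×0.0540)² = 0.0262
  b term: (2×0.0380)² = 0.00578
Total = 0.0596. Share from b = 0.00578/0.0596 = 0.0970.

9.70%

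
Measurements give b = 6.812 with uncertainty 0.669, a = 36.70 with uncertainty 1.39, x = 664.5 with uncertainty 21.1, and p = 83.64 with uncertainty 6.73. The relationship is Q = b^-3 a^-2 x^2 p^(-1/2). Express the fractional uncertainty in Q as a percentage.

Products/powers → add relative errors in quadrature, weighted by exponent:
  (-3·δb/b)² = (-3×0.0982)² = 0.0868;  (-2·δa/a)² = (-2×0.0379)² = 0.00574;  (2·δx/x)² = (2×0.0318)² = 0.00403;  (−½·δp/p)² = (-0.5×0.0805)² = 0.00162
δQ/Q = √(0.0982) = 0.313

31.3%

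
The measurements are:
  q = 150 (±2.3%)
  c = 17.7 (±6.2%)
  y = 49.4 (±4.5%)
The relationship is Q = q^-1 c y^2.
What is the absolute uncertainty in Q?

Relative error in a monomial: (δQ/Q)² = Σ (nᵢ · δxᵢ/xᵢ)².
  (-1·δq/q)² = (-1×0.0230)² = 0.000529;  (1·δc/c)² = (1×0.0620)² = 0.00384;  (2·δy/y)² = (2×0.0450)² = 0.00810
δQ/Q = √(0.0125) = 0.112
Q = 288, so δQ = 0.112 × 288 = 32.2.

32.2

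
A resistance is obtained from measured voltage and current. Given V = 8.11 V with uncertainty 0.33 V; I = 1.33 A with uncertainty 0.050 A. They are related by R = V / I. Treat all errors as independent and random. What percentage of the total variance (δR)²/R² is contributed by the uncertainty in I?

(δR/R)² = (1·δV/V)² + (-1·δI/I)²
  V term: (1×0.0407)² = 0.00166
  I term: (-1×0.0376)² = 0.00141
Total = 0.00307. Share from I = 0.00141/0.00307 = 0.461.

46.1%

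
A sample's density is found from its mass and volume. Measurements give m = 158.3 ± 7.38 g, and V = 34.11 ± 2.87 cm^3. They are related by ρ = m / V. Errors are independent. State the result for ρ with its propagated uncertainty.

4.641 ± 0.446 g/cm^3

Products/powers → add relative errors in quadrature, weighted by exponent:
  (1·δm/m)² = (1×0.0466)² = 0.00217;  (-1·δV/V)² = (-1×0.0841)² = 0.00708
δρ/ρ = √(0.00925) = 0.0962
ρ = 4.641 g/cm^3, so δρ = 0.0962 × 4.641 = 0.446 g/cm^3.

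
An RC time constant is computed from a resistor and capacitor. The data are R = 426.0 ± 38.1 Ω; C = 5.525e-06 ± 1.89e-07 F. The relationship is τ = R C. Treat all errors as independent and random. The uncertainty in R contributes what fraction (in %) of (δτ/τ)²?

87.2%

(δτ/τ)² = (1·δR/R)² + (1·δC/C)²
  R term: (1×0.0894)² = 0.00800
  C term: (1×0.0342)² = 0.00117
Total = 0.00917. Share from R = 0.00800/0.00917 = 0.872.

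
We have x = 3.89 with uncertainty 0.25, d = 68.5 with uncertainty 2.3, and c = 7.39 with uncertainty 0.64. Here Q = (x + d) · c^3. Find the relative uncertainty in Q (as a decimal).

Let u = x + d = 72.4. δu = √(δx² + δd²) = √(0.0625 + 5.29) = 2.31, so δu/u = 0.0320.
Q is then a monomial in u, c:
δQ/Q = √((δu/u)² + (3·δc/c)²) = √(0.00102 + 0.0675) = 0.262

0.262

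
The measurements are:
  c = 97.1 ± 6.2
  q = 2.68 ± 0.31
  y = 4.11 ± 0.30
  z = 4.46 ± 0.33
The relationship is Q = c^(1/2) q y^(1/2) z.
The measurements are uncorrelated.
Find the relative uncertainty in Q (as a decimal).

Each factor contributes (exponent × relative error)² to (δQ/Q)²:
  (½·δc/c)² = (0.5×0.0639)² = 0.00102;  (1·δq/q)² = (1×0.116)² = 0.0134;  (½·δy/y)² = (0.5×0.0730)² = 0.00133;  (1·δz/z)² = (1×0.0740)² = 0.00547
δQ/Q = √(0.0212) = 0.146

0.146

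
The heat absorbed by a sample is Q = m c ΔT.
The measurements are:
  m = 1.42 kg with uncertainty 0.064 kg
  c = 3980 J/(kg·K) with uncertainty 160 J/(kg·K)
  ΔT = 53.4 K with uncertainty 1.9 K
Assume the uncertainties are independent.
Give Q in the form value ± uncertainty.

Each factor contributes (exponent × relative error)² to (δQ/Q)²:
  (1·δm/m)² = (1×0.0451)² = 0.00203;  (1·δc/c)² = (1×0.0402)² = 0.00162;  (1·δΔT/ΔT)² = (1×0.0356)² = 0.00127
δQ/Q = √(0.00491) = 0.0701
Q = 3.02e+05 J, so δQ = 0.0701 × 3.02e+05 = 21200 J.

(3.02 ± 0.212) × 10^5 J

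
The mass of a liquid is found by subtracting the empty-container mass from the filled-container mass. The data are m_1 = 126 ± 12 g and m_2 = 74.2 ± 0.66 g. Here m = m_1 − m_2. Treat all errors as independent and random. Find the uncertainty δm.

Sums and differences: (δm)² = Σ (cᵢ δxᵢ)².
  (δm_1)² = 144;  (δm_2)² = 0.436
δm = √(144) = 12.0 g

12.0 g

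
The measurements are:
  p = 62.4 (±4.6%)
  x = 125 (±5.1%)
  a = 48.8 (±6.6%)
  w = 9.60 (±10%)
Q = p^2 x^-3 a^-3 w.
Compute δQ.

Since Q is a product/quotient, work with relative uncertainties:
  (2·δp/p)² = (2×0.0460)² = 0.00846;  (-3·δx/x)² = (-3×0.0510)² = 0.0234;  (-3·δa/a)² = (-3×0.0660)² = 0.0392;  (1·δw/w)² = (1×0.100)² = 0.0100
δQ/Q = √(0.0811) = 0.285
Q = 1.65e-07, so δQ = 0.285 × 1.65e-07 = 4.69e-08.

4.69e-08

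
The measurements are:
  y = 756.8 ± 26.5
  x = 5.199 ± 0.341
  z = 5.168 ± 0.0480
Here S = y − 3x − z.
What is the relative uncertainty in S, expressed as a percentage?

3.60%

Absolute uncertainties add in quadrature for a linear combination:
  (δy)² = 702;  (3·δx)² = 1.05;  (δz)² = 0.00230
δS = √(703) = 26.5
S = 736.0, so δS/S = 26.5/736.0 = 0.0360.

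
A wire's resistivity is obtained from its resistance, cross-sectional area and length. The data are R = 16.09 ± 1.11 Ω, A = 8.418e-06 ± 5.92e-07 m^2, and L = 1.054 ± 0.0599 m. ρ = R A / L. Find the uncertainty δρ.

1.46e-05 Ω·m

Each factor contributes (exponent × relative error)² to (δρ/ρ)²:
  (1·δR/R)² = (1×0.0690)² = 0.00476;  (1·δA/A)² = (1×0.0703)² = 0.00495;  (-1·δL/L)² = (-1×0.0568)² = 0.00323
δρ/ρ = √(0.0129) = 0.114
ρ = 0.0001285 Ω·m, so δρ = 0.114 × 0.0001285 = 1.46e-05 Ω·m.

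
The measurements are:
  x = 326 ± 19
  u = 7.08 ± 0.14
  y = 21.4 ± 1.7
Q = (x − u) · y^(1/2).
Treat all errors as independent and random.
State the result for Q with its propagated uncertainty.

Let w = x − u = 319. δw = √(δx² + δu²) = √(361 + 0.0196) = 19.0, so δw/w = 0.0596.
Q is then a monomial in w, y:
δQ/Q = √((δw/w)² + (½·δy/y)²) = √(0.00355 + 0.00158) = 0.0716
Q = 1480, so δQ = 0.0716 × 1480 = 106.

1480 ± 106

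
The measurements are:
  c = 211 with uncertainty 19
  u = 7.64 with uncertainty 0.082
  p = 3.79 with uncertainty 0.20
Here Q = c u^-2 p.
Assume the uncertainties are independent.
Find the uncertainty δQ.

For a monomial Q ∝ c, u^-2, p, fractional errors add in quadrature:
  (1·δc/c)² = (1×0.0900)² = 0.00811;  (-2·δu/u)² = (-2×0.0107)² = 0.000461;  (1·δp/p)² = (1×0.0528)² = 0.00278
δQ/Q = √(0.0114) = 0.107
Q = 13.7, so δQ = 0.107 × 13.7 = 1.46.

1.46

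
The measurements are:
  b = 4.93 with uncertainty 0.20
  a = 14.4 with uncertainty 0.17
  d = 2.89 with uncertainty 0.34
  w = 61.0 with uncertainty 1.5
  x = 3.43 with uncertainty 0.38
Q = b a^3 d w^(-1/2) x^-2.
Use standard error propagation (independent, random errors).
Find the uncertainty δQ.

119

Since Q is a product/quotient, work with relative uncertainties:
  (1·δb/b)² = (1×0.0406)² = 0.00165;  (3·δa/a)² = (3×0.0118)² = 0.00125;  (1·δd/d)² = (1×0.118)² = 0.0138;  (−½·δw/w)² = (-0.5×0.0246)² = 0.000151;  (-2·δx/x)² = (-2×0.111)² = 0.0491
δQ/Q = √(0.0660) = 0.257
Q = 463, so δQ = 0.257 × 463 = 119.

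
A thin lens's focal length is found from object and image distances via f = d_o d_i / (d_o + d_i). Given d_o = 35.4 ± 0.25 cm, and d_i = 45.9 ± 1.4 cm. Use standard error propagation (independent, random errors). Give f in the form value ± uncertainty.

20.0 ± 0.277 cm

∂f/∂d_o = (d_i/(d_o+d_i))² = 0.319;  ∂f/∂d_i = (d_o/(d_o+d_i))² = 0.190
δf = √((∂f/∂d_o · δd_o)² + (∂f/∂d_i · δd_i)²) = √(0.00635 + 0.0705) = 0.277 cm
f = 20.0 cm.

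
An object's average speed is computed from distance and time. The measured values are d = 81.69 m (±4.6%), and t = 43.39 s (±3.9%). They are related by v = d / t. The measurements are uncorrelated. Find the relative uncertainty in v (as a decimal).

0.0603

Each factor contributes (exponent × relative error)² to (δv/v)²:
  (1·δd/d)² = (1×0.0460)² = 0.00212;  (-1·δt/t)² = (-1×0.0390)² = 0.00152
δv/v = √(0.00364) = 0.0603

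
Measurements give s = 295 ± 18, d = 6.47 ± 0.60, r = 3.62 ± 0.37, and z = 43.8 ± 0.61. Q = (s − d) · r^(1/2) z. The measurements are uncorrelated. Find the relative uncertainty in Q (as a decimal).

Let u = s − d = 289. δu = √(δs² + δd²) = √(324 + 0.360) = 18.0, so δu/u = 0.0624.
Q is then a monomial in u, r, z:
δQ/Q = √((δu/u)² + (½·δr/r)² + (1·δz/z)²) = √(0.00390 + 0.00261 + 0.000194) = 0.0819

0.0819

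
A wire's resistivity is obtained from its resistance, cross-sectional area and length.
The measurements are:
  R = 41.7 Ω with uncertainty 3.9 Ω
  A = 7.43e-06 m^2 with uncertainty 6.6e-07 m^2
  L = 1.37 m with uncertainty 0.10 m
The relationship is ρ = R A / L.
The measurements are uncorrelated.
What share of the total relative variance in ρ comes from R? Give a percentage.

39.8%

(δρ/ρ)² = (1·δR/R)² + (1·δA/A)² + (-1·δL/L)²
  R term: (1×0.0935)² = 0.00875
  A term: (1×0.0888)² = 0.00789
  L term: (-1×0.0730)² = 0.00533
Total = 0.0220. Share from R = 0.00875/0.0220 = 0.398.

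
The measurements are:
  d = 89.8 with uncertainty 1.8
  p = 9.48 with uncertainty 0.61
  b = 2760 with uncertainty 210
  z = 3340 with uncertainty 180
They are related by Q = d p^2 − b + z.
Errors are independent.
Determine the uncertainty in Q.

Let w = d·p^2 = 8070. δw/w = √((1·δd/d)² + (2·δp/p)²) = √(0.000402 + 0.0166) = 0.130, so δw = 1050.
Q = w − b + z: δQ = √(δw² + δb² + δz²) = √(1.1e+06 + 44100 + 32400) = 1090

1090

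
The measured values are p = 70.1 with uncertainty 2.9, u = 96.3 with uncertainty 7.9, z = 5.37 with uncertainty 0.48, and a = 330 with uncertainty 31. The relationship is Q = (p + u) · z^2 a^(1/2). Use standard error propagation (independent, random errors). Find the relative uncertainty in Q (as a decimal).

0.192

Let w = p + u = 166. δw = √(δp² + δu²) = √(8.41 + 62.4) = 8.42, so δw/w = 0.0506.
Q is then a monomial in w, z, a:
δQ/Q = √((δw/w)² + (2·δz/z)² + (½·δa/a)²) = √(0.00256 + 0.0320 + 0.00221) = 0.192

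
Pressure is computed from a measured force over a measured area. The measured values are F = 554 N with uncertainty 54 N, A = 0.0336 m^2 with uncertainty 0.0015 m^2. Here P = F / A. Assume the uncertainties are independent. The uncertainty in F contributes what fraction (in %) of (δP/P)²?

82.7%

(δP/P)² = (1·δF/F)² + (-1·δA/A)²
  F term: (1×0.0975)² = 0.00950
  A term: (-1×0.0446)² = 0.00199
Total = 0.0115. Share from F = 0.00950/0.0115 = 0.827.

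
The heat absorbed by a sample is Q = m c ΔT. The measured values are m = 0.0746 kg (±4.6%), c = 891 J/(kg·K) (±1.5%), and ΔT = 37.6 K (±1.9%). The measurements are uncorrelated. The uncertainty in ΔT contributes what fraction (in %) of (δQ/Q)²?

13.4%

(δQ/Q)² = (1·δm/m)² + (1·δc/c)² + (1·δΔT/ΔT)²
  m term: (1×0.0460)² = 0.00212
  c term: (1×0.0150)² = 0.000225
  ΔT term: (1×0.0190)² = 0.000361
Total = 0.00270. Share from ΔT = 0.000361/0.00270 = 0.134.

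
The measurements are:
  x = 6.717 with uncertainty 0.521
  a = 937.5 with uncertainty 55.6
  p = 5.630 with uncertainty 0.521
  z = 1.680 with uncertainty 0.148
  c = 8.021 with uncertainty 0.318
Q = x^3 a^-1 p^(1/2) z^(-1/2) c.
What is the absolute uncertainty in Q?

Relative error in a monomial: (δQ/Q)² = Σ (nᵢ · δxᵢ/xᵢ)².
  (3·δx/x)² = (3×0.0776)² = 0.0541;  (-1·δa/a)² = (-1×0.0593)² = 0.00352;  (½·δp/p)² = (0.5×0.0925)² = 0.00214;  (−½·δz/z)² = (-0.5×0.0881)² = 0.00194;  (1·δc/c)² = (1×0.0396)² = 0.00157
δQ/Q = √(0.0633) = 0.252
Q = 4.747, so δQ = 0.252 × 4.747 = 1.19.

1.19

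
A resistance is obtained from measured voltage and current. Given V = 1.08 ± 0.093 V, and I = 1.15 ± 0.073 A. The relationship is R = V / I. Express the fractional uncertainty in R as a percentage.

Each factor contributes (exponent × relative error)² to (δR/R)²:
  (1·δV/V)² = (1×0.0861)² = 0.00742;  (-1·δI/I)² = (-1×0.0635)² = 0.00403
δR/R = √(0.0114) = 0.107

10.7%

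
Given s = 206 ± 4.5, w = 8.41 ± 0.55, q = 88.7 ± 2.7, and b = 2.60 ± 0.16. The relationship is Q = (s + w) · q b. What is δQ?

Let u = s + w = 214. δu = √(δs² + δw²) = √(20.2 + 0.303) = 4.53, so δu/u = 0.0211.
Q is then a monomial in u, q, b:
δQ/Q = √((δu/u)² + (1·δq/q)² + (1·δb/b)²) = √(0.000447 + 0.000927 + 0.00379) = 0.0718
Q = 49400, so δQ = 0.0718 × 49400 = 3550.

3550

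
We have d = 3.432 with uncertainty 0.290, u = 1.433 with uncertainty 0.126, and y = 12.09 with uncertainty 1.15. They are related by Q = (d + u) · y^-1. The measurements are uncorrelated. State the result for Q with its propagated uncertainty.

Let w = d + u = 4.865. δw = √(δd² + δu²) = √(0.0841 + 0.0159) = 0.316, so δw/w = 0.0650.
Q is then a monomial in w, y:
δQ/Q = √((δw/w)² + (-1·δy/y)²) = √(0.00422 + 0.00905) = 0.115
Q = 0.4024, so δQ = 0.115 × 0.4024 = 0.0464.

0.4024 ± 0.0464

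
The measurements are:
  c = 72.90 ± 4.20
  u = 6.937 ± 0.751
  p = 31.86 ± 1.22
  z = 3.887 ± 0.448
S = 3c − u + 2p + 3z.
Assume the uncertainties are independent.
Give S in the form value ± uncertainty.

287.1 ± 12.9

Each term contributes (cᵢ δxᵢ)² to (δS)²:
  (3·δc)² = 159;  (δu)² = 0.564;  (2·δp)² = 5.95;  (3·δz)² = 1.81
δS = √(167) = 12.9
S = 287.1.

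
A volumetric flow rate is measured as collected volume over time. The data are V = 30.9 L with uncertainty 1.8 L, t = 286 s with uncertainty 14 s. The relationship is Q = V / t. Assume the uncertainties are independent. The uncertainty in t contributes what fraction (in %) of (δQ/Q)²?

(δQ/Q)² = (1·δV/V)² + (-1·δt/t)²
  V term: (1×0.0583)² = 0.00339
  t term: (-1×0.0490)² = 0.00240
Total = 0.00579. Share from t = 0.00240/0.00579 = 0.414.

41.4%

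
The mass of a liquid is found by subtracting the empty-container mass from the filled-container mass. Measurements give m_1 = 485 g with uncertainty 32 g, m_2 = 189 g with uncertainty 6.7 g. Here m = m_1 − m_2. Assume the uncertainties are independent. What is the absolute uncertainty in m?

32.7 g

For a sum/difference, combine absolute errors in quadrature:
  (δm_1)² = 1020;  (δm_2)² = 44.9
δm = √(1070) = 32.7 g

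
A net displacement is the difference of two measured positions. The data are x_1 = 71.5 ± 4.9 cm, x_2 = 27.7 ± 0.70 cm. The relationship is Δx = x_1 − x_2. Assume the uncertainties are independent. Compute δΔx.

4.95 cm

For a sum/difference, combine absolute errors in quadrature:
  (δx_1)² = 24.0;  (δx_2)² = 0.490
δΔx = √(24.5) = 4.95 cm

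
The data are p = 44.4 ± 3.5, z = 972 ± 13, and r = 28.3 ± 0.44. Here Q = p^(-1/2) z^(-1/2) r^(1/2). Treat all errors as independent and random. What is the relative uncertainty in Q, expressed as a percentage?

4.07%

Since Q is a product/quotient, work with relative uncertainties:
  (−½·δp/p)² = (-0.5×0.0788)² = 0.00155;  (−½·δz/z)² = (-0.5×0.0134)² = 4.47e-05;  (½·δr/r)² = (0.5×0.0155)² = 6.04e-05
δQ/Q = √(0.00166) = 0.0407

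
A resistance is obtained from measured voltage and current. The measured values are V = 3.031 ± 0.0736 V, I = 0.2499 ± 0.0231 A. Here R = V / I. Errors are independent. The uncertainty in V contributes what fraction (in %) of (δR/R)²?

6.46%

(δR/R)² = (1·δV/V)² + (-1·δI/I)²
  V term: (1×0.0243)² = 0.000590
  I term: (-1×0.0924)² = 0.00854
Total = 0.00913. Share from V = 0.000590/0.00913 = 0.0646.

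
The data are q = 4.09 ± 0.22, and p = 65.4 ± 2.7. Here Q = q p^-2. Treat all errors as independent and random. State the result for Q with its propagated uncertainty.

(9.56 ± 0.942) × 10^-4

Products/powers → add relative errors in quadrature, weighted by exponent:
  (1·δq/q)² = (1×0.0538)² = 0.00289;  (-2·δp/p)² = (-2×0.0413)² = 0.00682
δQ/Q = √(0.00971) = 0.0985
Q = 0.000956, so δQ = 0.0985 × 0.000956 = 9.42e-05.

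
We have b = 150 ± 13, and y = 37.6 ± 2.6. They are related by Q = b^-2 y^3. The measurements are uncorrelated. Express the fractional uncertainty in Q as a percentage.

Each factor contributes (exponent × relative error)² to (δQ/Q)²:
  (-2·δb/b)² = (-2×0.0867)² = 0.0300;  (3·δy/y)² = (3×0.0691)² = 0.0430
δQ/Q = √(0.0731) = 0.270

27.0%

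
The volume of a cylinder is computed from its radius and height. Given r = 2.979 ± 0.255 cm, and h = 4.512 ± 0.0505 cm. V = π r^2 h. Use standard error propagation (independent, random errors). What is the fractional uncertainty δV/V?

0.172

Products/powers → add relative errors in quadrature, weighted by exponent:
  (2·δr/r)² = (2×0.0856)² = 0.0293;  (1·δh/h)² = (1×0.0112)² = 0.000125
δV/V = √(0.0294) = 0.172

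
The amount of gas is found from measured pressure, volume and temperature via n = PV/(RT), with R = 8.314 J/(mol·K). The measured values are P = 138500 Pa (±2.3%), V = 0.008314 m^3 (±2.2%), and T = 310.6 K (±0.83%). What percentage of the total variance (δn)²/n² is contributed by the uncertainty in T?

6.37%

(δn/n)² = (1·δP/P)² + (1·δV/V)² + (-1·δT/T)²
  P term: (1×0.0230)² = 0.000529
  V term: (1×0.0220)² = 0.000484
  T term: (-1×0.00830)² = 6.89e-05
Total = 0.00108. Share from T = 6.89e-05/0.00108 = 0.0637.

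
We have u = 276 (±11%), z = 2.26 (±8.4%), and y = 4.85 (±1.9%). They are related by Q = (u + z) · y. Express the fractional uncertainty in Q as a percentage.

11.1%

Let w = u + z = 278. δw = √(δu² + δz²) = √(922 + 0.0360) = 30.4, so δw/w = 0.109.
Q is then a monomial in w, y:
δQ/Q = √((δw/w)² + (1·δy/y)²) = √(0.0119 + 0.000361) = 0.111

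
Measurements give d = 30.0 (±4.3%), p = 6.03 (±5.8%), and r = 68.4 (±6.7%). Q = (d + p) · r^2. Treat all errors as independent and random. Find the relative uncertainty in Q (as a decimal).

Let u = d + p = 36.0. δu = √(δd² + δp²) = √(1.66 + 0.122) = 1.34, so δu/u = 0.0371.
Q is then a monomial in u, r:
δQ/Q = √((δu/u)² + (2·δr/r)²) = √(0.00138 + 0.0180) = 0.139

0.139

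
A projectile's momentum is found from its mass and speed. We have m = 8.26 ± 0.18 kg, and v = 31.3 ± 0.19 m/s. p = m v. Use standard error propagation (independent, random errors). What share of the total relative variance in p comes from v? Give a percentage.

(δp/p)² = (1·δm/m)² + (1·δv/v)²
  m term: (1×0.0218)² = 0.000475
  v term: (1×0.00607)² = 3.68e-05
Total = 0.000512. Share from v = 3.68e-05/0.000512 = 0.0720.

7.20%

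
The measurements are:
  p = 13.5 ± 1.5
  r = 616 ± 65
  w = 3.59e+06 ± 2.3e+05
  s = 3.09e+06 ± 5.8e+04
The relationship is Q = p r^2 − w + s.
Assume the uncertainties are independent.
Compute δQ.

Let h = p·r^2 = 5.12e+06. δh/h = √((1·δp/p)² + (2·δr/r)²) = √(0.0123 + 0.0445) = 0.239, so δh = 1.22e+06.
Q = h − w + s: δQ = √(δh² + δw² + δs²) = √(1.49e+12 + 5.29e+10 + 3.36e+09) = 1.24e+06

1.24e+06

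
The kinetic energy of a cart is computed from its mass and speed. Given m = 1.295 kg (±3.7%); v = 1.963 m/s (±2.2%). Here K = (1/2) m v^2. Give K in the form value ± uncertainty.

Since K is a product/quotient, work with relative uncertainties:
  (1·δm/m)² = (1×0.0370)² = 0.00137;  (2·δv/v)² = (2×0.0220)² = 0.00194
δK/K = √(0.00331) = 0.0575
K = 2.495 J, so δK = 0.0575 × 2.495 = 0.143 J.

2.495 ± 0.143 J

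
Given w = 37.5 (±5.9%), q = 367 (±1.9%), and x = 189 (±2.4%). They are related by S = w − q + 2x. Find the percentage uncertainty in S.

Absolute uncertainties add in quadrature for a linear combination:
  (δw)² = 4.90;  (δq)² = 48.6;  (2·δx)² = 82.3
δS = √(136) = 11.7
S = 48.5, so δS/S = 11.7/48.5 = 0.240.

24.0%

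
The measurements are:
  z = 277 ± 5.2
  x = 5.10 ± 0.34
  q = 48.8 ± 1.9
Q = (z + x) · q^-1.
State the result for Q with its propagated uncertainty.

Let u = z + x = 282. δu = √(δz² + δx²) = √(27.0 + 0.116) = 5.21, so δu/u = 0.0185.
Q is then a monomial in u, q:
δQ/Q = √((δu/u)² + (-1·δq/q)²) = √(0.000341 + 0.00152) = 0.0431
Q = 5.78, so δQ = 0.0431 × 5.78 = 0.249.

5.78 ± 0.249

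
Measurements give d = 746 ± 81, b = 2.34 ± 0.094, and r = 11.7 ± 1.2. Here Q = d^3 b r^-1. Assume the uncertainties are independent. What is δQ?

Q is a product of powers, so relative uncertainties combine in quadrature:
  (3·δd/d)² = (3×0.109)² = 0.106;  (1·δb/b)² = (1×0.0402)² = 0.00161;  (-1·δr/r)² = (-1×0.103)² = 0.0105
δQ/Q = √(0.118) = 0.344
Q = 8.3e+07, so δQ = 0.344 × 8.3e+07 = 2.86e+07.

2.86e+07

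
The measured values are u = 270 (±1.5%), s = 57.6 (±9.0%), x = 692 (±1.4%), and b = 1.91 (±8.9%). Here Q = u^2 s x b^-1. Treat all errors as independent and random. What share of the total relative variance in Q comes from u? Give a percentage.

5.26%

(δQ/Q)² = (2·δu/u)² + (1·δs/s)² + (1·δx/x)² + (-1·δb/b)²
  u term: (2×0.0150)² = 0.000900
  s term: (1×0.0900)² = 0.00810
  x term: (1×0.0140)² = 0.000196
  b term: (-1×0.0890)² = 0.00792
Total = 0.0171. Share from u = 0.000900/0.0171 = 0.0526.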